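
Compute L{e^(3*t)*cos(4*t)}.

(s - 3)/((s - 3)^2 + 16)

L{cos(4t)} = s/(s^2 + 16).
By the first shifting theorem, multiplying by e^(3t) replaces s with s - 3.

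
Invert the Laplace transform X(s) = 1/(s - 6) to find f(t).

Since L{e^(6t)} = 1/(s - 6), the inverse is exp(6*t).

f(t) = exp(6*t)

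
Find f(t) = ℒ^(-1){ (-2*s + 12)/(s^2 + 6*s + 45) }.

Complete the square in the denominator: s^2 + 6*s + 45 = (s + 3)^2 + 6^2.
Split the numerator to match: -2*s + 12 = -2·(s + 3) + 3·6.
Invert each term: -2·(s + 3)/((s + 3)^2 + 36) ↔ -2e^(-3t)cos(6t); 3·6/((s + 3)^2 + 36) ↔ 3e^(-3t)sin(6t).

f(t) = 3*exp(-3*t)*sin(6*t) - 2*exp(-3*t)*cos(6*t)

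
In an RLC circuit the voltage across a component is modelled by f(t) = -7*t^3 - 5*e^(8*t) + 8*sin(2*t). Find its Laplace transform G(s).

G(s) = 16/(s^2 + 4) - 5/(s - 8) - 42/s^4

The transform is linear, so treat each term independently.
(-5)·[L{e^(8t)} = 1/(s - 8)]; (-7)·[L{t^3} = 3!/s^4 = 6/s^4]; (8)·[L{sin(2t)} = 2/(s^2 + 4)].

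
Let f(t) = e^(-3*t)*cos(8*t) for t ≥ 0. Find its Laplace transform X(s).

L{cos(8t)} = s/(s^2 + 64).
By the first shifting theorem, multiplying by e^(-3t) replaces s with s + 3.

X(s) = (s + 3)/((s + 3)^2 + 64)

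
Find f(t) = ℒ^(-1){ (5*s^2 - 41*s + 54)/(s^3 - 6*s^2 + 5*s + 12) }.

Factor the denominator: s^3 - 6*s^2 + 5*s + 12 = (s - 4)*(s - 3)*(s + 1).
Partial fraction decomposition gives [-6/(s - 4)] + [5/(s + 1)] + [6/(s - 3)].
Invert each term: -6/(s - 4) ↔ -6e^(4t); 5/(s + 1) ↔ 5e^(-t); 6/(s - 3) ↔ 6e^(3t).

f(t) = -6*exp(4*t) + 6*exp(3*t) + 5*exp(-t)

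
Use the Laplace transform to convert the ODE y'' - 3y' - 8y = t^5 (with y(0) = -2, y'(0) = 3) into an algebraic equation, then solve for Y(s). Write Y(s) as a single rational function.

Take the Laplace transform of both sides.
Using L{y''} = s^2 Y - s·y(0) - y'(0) and L{y'} = sY - y(0), with y(0) = -2, y'(0) = 3, the left side becomes (s^2 - 3*s - 8)Y - (-2*s + 9).
The right side is L{t^5} = 120/s^6.
So (s^2 - 3*s - 8)Y = 120/s^6 + (-2*s + 9).
Solve for Y(s) and write it as one ratio of polynomials.

Y(s) = (-2*s^7 + 9*s^6 + 120)/(s^8 - 3*s^7 - 8*s^6)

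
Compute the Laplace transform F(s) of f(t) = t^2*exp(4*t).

F(s) = 2/(s - 4)^3

L{e^(4t)} = 1/(s - 4).
Then apply L{t^2·g(t)} = (-1)^2 d^2/ds^2[G(s)] with G(s) = 1/(s - 4):
differentiating 2 times and applying the sign gives 2/(s - 4)^3.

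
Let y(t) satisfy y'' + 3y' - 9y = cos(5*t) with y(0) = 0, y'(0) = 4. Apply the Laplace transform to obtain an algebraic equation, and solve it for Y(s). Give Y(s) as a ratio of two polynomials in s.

Y(s) = (4*s^2 + s + 100)/(s^4 + 3*s^3 + 16*s^2 + 75*s - 225)

Apply the Laplace transform to the equation.
Using L{y''} = s^2 Y - s·y(0) - y'(0) and L{y'} = sY - y(0), with y(0) = 0, y'(0) = 4, the left side becomes (s^2 + 3*s - 9)Y - (4).
The right side is L{cos(5*t)} = s/(s^2 + 25).
So (s^2 + 3*s - 9)Y = s/(s^2 + 25) + (4).
Divide through and combine into a single rational function.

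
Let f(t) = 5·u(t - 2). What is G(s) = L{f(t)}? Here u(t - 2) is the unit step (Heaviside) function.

By the second shifting theorem, L{u(t - c)·g(t - c)} = e^(-cs)·H(s) with c = 2 and H(s) = L{g(t)}.
L{5} = 5/s.

G(s) = 5*exp(-2*s)/s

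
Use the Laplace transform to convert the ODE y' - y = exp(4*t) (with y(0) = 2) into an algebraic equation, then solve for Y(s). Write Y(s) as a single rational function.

Transform both sides with L{·}.
With L{y'} = sY - y(0) = sY - 2: the LHS transforms to (s - 1)Y - (2).
The right side is L{exp(4*t)} = 1/(s - 4).
So (s - 1)Y = 1/(s - 4) + (2).
Solve for Y(s) and write it as one ratio of polynomials.

Y(s) = (2*s - 7)/(s^2 - 5*s + 4)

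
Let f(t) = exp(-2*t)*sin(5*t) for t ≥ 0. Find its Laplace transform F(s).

F(s) = 5/((s + 2)^2 + 25)

L{sin(5t)} = 5/(s^2 + 25).
By the first shifting theorem, multiplying by e^(-2t) replaces s with s + 2.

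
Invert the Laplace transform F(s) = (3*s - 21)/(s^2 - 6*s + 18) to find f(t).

f(t) = -4*exp(3*t)*sin(3*t) + 3*exp(3*t)*cos(3*t)

Complete the square in the denominator: s^2 - 6*s + 18 = (s - 3)^2 + 3^2.
Split the numerator to match: 3*s - 21 = 3·(s - 3) - 4·3.
Invert each term: 3·(s - 3)/((s - 3)^2 + 9) ↔ 3e^(3t)cos(3t); -4·3/((s - 3)^2 + 9) ↔ -4e^(3t)sin(3t).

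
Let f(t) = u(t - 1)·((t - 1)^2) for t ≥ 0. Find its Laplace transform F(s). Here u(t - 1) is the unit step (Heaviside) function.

F(s) = 2*exp(-s)/s^3

By the second shifting theorem, L{u(t - c)·g(t - c)} = e^(-cs)·G(s) with c = 1 and G(s) = L{g(t)}.
L{t^2} = 2!/s^3 = 2/s^3.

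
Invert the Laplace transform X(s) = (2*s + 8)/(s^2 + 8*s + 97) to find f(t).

Rewrite the denominator: s^2 + 8*s + 97 = (s + 4)^2 + 81.
The form in (s + 4) signals a first-shifting-theorem factor e^(-4t).
Since L{cos(9t)} = s/(s^2 + 81), the inverse is e^(-4*t)*cos(9*t), scaled by 2.

f(t) = 2*exp(-4*t)*cos(9*t)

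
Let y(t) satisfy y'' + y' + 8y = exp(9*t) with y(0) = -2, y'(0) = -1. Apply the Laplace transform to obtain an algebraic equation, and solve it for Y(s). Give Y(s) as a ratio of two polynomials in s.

Transform both sides with L{·}.
With L{y''} = s^2 Y - s·y(0) - y'(0) and L{y'} = sY - y(0), with y(0) = -2, y'(0) = -1: the LHS transforms to (s^2 + s + 8)Y - (-2*s - 3).
The right side is L{exp(9*t)} = 1/(s - 9).
So (s^2 + s + 8)Y = 1/(s - 9) + (-2*s - 3).
Solve for Y(s) and write it as one ratio of polynomials.

Y(s) = (-2*s^2 + 15*s + 28)/(s^3 - 8*s^2 - s - 72)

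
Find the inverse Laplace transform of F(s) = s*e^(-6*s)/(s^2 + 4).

Heaviside(t - 6)*(cos(2*t - 12))

The factor e^(-6s) signals a time shift by c = 6 (second shifting theorem).
L{cos(2t)} = s/(s^2 + 4), so L^-1{s/(s^2 + 4)} = cos(2*t).
Hence the inverse is u(t - 6) times that function evaluated at t - 6.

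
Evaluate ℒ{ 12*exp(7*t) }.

L{12} = 12/s.
By the first shifting theorem, multiplying by e^(7t) replaces s with s - 7.

12/(s - 7)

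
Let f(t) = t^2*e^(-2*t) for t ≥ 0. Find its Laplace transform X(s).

L{e^(-2t)} = 1/(s + 2).
Then apply L{t^2·g(t)} = (-1)^2 d^2/ds^2[G(s)] with G(s) = 1/(s + 2):
differentiating 2 times and applying the sign gives 2/(s + 2)^3.

X(s) = 2/(s + 2)^3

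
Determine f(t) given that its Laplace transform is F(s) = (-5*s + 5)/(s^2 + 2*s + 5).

f(t) = 5*exp(-t)*sin(2*t) - 5*exp(-t)*cos(2*t)

Complete the square in the denominator: s^2 + 2*s + 5 = (s + 1)^2 + 2^2.
Split the numerator to match: -5*s + 5 = -5·(s + 1) + 5·2.
Invert each term: -5·(s + 1)/((s + 1)^2 + 4) ↔ -5e^(-t)cos(2t); 5·2/((s + 1)^2 + 4) ↔ 5e^(-t)sin(2t).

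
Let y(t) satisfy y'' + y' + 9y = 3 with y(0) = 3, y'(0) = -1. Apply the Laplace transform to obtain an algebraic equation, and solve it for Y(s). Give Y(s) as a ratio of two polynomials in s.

Y(s) = (3*s^2 + 2*s + 3)/(s^3 + s^2 + 9*s)

Laplace-transform each side.
Using L{y''} = s^2 Y - s·y(0) - y'(0) and L{y'} = sY - y(0), with y(0) = 3, y'(0) = -1, the left side becomes (s^2 + s + 9)Y - (3*s + 2).
The right side is L{3} = 3/s.
So (s^2 + s + 9)Y = 3/s + (3*s + 2).
Solve for Y(s) and write it as one ratio of polynomials.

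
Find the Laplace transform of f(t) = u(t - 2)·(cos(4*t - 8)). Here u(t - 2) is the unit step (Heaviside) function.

By the second shifting theorem, L{u(t - c)·g(t - c)} = e^(-cs)·H(s) with c = 2 and H(s) = L{g(t)}.
L{cos(4t)} = s/(s^2 + 16).

s*exp(-2*s)/(s^2 + 16)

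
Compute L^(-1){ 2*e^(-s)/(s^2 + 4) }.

The factor e^(-s) signals a time shift by c = 1 (second shifting theorem).
L{sin(2t)} = 2/(s^2 + 4), so L^-1{2/(s^2 + 4)} = sin(2*t).
Hence the inverse is u(t - 1) times that function evaluated at t - 1.

Heaviside(t - 1)*(sin(2*t - 2))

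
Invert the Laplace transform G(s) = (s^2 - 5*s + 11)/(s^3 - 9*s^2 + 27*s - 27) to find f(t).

Factor the denominator: s^3 - 9*s^2 + 27*s - 27 = (s - 3)^3.
Partial fraction decomposition gives [1/(s - 3)] + [(s - 3)^(-2)] + [5/(s - 3)^3].
Invert each term: 1/(s - 3) ↔ e^(3t); 1/(s - 3)^2 ↔ t·e^(3t); 5/(s - 3)^3 ↔ (5/2)t^2·e^(3t).

f(t) = 5*t^2*exp(3*t)/2 + t*exp(3*t) + exp(3*t)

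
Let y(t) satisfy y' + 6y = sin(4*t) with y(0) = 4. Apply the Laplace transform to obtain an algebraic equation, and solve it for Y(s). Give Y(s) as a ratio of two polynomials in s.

Apply the Laplace transform to the equation.
Using L{y'} = sY - y(0) = sY - 4, the left side becomes (s + 6)Y - (4).
The right side is L{sin(4*t)} = 4/(s^2 + 16).
So (s + 6)Y = 4/(s^2 + 16) + (4).
Isolate Y and clear denominators.

Y(s) = (4*s^2 + 68)/(s^3 + 6*s^2 + 16*s + 96)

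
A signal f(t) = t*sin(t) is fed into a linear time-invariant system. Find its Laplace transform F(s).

F(s) = 2*s/(s^2 + 1)^2

L{sin(t)} = 1/(s^2 + 1).
Then apply L{t·g(t)} = -d/ds[G(s)] with G(s) = 1/(s^2 + 1):
differentiating 1 time and applying the sign gives 2*s/(s^2 + 1)^2.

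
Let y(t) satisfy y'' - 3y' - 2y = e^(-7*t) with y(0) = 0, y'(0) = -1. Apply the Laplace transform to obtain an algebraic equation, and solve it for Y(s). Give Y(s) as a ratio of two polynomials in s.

Apply the Laplace transform to the equation.
With L{y''} = s^2 Y - s·y(0) - y'(0) and L{y'} = sY - y(0), with y(0) = 0, y'(0) = -1: the LHS transforms to (s^2 - 3*s - 2)Y - (-1).
The right side is L{e^(-7*t)} = 1/(s + 7).
So (s^2 - 3*s - 2)Y = 1/(s + 7) + (-1).
Solve for Y(s) and write it as one ratio of polynomials.

Y(s) = (-s - 6)/(s^3 + 4*s^2 - 23*s - 14)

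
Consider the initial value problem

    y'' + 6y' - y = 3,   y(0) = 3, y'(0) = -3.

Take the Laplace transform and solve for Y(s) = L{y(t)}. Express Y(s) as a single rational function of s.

Y(s) = (3*s^2 + 15*s + 3)/(s^3 + 6*s^2 - s)

Laplace-transform each side.
Using L{y''} = s^2 Y - s·y(0) - y'(0) and L{y'} = sY - y(0), with y(0) = 3, y'(0) = -3, the left side becomes (s^2 + 6*s - 1)Y - (3*s + 15).
The right side is L{3} = 3/s.
So (s^2 + 6*s - 1)Y = 3/s + (3*s + 15).
Solve for Y(s) and write it as one ratio of polynomials.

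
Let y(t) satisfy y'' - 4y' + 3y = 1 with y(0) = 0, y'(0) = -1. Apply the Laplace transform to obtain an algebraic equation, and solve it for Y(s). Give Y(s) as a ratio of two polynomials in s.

Y(s) = -1/(s^2 - 3*s)

Transform both sides with L{·}.
Using L{y''} = s^2 Y - s·y(0) - y'(0) and L{y'} = sY - y(0), with y(0) = 0, y'(0) = -1, the left side becomes (s^2 - 4*s + 3)Y - (-1).
The right side is L{1} = 1/s.
So (s^2 - 4*s + 3)Y = 1/s + (-1).
Solve for Y(s) and write it as one ratio of polynomials.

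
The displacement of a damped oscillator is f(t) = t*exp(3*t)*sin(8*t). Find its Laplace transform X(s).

L{sin(8t)} = 8/(s^2 + 64).
Multiplying by e^(3t) shifts s → s - 3, so L{exp(3*t)*sin(8*t)} = 8/((s - 3)^2 + 64).
Then apply L{t·g(t)} = -d/ds[G(s)] with G(s) = 8/((s - 3)^2 + 64):
differentiating 1 time and applying the sign gives 16*(s - 3)/(s^2 - 6*s + 73)^2.

X(s) = 16*(s - 3)/(s^2 - 6*s + 73)^2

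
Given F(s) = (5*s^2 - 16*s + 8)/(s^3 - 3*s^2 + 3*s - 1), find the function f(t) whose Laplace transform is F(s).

f(t) = -3*t^2*exp(t)/2 - 6*t*exp(t) + 5*exp(t)

Factor the denominator: s^3 - 3*s^2 + 3*s - 1 = (s - 1)^3.
Partial fraction decomposition gives [5/(s - 1)] + [-6/(s - 1)^2] + [-3/(s - 1)^3].
Invert each term: 5/(s - 1) ↔ 5e^(t); -6/(s - 1)^2 ↔ -6t·e^(t); -3/(s - 1)^3 ↔ (-3/2)t^2·e^(t).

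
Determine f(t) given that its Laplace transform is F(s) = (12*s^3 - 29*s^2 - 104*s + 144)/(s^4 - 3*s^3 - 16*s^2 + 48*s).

f(t) = exp(4*t) + 5*exp(3*t) + 3 + 3*exp(-4*t)

Factor the denominator: s^4 - 3*s^3 - 16*s^2 + 48*s = s*(s - 4)*(s - 3)*(s + 4).
Partial fraction decomposition gives [1/(s - 4)] + [3/(s + 4)] + [3/s] + [5/(s - 3)].
Invert each term: 1/(s - 4) ↔ e^(4t); 3/(s + 4) ↔ 3e^(-4t); 3/(s - 0) ↔ 3e^(0t); 5/(s - 3) ↔ 5e^(3t).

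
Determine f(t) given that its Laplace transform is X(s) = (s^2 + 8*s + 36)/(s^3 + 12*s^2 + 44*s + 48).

f(t) = 3*exp(-2*t) - 5*exp(-4*t) + 3*exp(-6*t)

Factor the denominator: s^3 + 12*s^2 + 44*s + 48 = (s + 2)*(s + 4)*(s + 6).
Partial fraction decomposition gives [-5/(s + 4)] + [3/(s + 2)] + [3/(s + 6)].
Invert each term: -5/(s + 4) ↔ -5e^(-4t); 3/(s + 2) ↔ 3e^(-2t); 3/(s + 6) ↔ 3e^(-6t).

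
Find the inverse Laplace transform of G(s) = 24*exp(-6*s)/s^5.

Heaviside(t - 6)*((t - 6)^4)

The factor e^(-6s) signals a time shift by c = 6 (second shifting theorem).
L{t^4} = 4!/s^5 = 24/s^5, so L^-1{24/s^5} = t^4.
Hence the inverse is u(t - 6) times that function evaluated at t - 6.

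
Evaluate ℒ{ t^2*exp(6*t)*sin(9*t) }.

L{sin(9t)} = 9/(s^2 + 81).
Multiplying by e^(6t) shifts s → s - 6, so L{exp(6*t)*sin(9*t)} = 9/((s - 6)^2 + 81).
Then apply L{t^2·g(t)} = (-1)^2 d^2/ds^2[G(s)] with G(s) = 9/((s - 6)^2 + 81):
differentiating 2 times and applying the sign gives 54*(s^2 - 12*s + 9)/(s^2 - 12*s + 117)^3.

54*(s^2 - 12*s + 9)/(s^2 - 12*s + 117)^3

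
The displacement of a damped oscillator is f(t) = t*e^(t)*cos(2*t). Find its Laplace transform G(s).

G(s) = (s - 3)*(s + 1)/(s^2 - 2*s + 5)^2

L{cos(2t)} = s/(s^2 + 4).
Multiplying by e^(t) shifts s → s - 1, so L{e^(t)*cos(2*t)} = (s - 1)/((s - 1)^2 + 4).
Then apply L{t·g(t)} = -d/ds[H(s)] with H(s) = (s - 1)/((s - 1)^2 + 4):
differentiating 1 time and applying the sign gives (s - 3)*(s + 1)/(s^2 - 2*s + 5)^2.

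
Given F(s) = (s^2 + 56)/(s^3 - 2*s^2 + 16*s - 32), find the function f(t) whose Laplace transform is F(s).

Factor the denominator: s^3 - 2*s^2 + 16*s - 32 = (s - 2)*(s^2 + 16).
Partial fraction decomposition gives [3/(s - 2)] + [-2*s/(s^2 + 16)] + [-4/(s^2 + 16)].
Invert each term: 3/(s - 2) ↔ 3e^(2t); -2·s/(s^2 + 16) ↔ -2cos(4t); -1·4/(s^2 + 16) ↔ -sin(4t).

f(t) = 3*exp(2*t) - sin(4*t) - 2*cos(4*t)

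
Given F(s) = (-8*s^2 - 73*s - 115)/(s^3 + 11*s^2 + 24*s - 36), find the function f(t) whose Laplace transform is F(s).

f(t) = -5*t*exp(-6*t) - 4*exp(t) - 4*exp(-6*t)

Factor the denominator: s^3 + 11*s^2 + 24*s - 36 = (s - 1)*(s + 6)^2.
Partial fraction decomposition gives [-4/(s + 6)] + [-5/(s + 6)^2] + [-4/(s - 1)].
Invert each term: -4/(s + 6) ↔ -4e^(-6t); -5/(s + 6)^2 ↔ -5t·e^(-6t); -4/(s - 1) ↔ -4e^(t).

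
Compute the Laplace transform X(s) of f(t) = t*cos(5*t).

X(s) = (s - 5)*(s + 5)/(s^2 + 25)^2

L{cos(5t)} = s/(s^2 + 25).
Then apply L{t·g(t)} = -d/ds[G(s)] with G(s) = s/(s^2 + 25):
differentiating 1 time and applying the sign gives (s - 5)*(s + 5)/(s^2 + 25)^2.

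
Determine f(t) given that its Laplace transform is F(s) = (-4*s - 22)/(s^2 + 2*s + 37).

Complete the square in the denominator: s^2 + 2*s + 37 = (s + 1)^2 + 6^2.
Split the numerator to match: -4*s - 22 = -4·(s + 1) - 3·6.
Invert each term: -4·(s + 1)/((s + 1)^2 + 36) ↔ -4e^(-t)cos(6t); -3·6/((s + 1)^2 + 36) ↔ -3e^(-t)sin(6t).

f(t) = -3*exp(-t)*sin(6*t) - 4*exp(-t)*cos(6*t)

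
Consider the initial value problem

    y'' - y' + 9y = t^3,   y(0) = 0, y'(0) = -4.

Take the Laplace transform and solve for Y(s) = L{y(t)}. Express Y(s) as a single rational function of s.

Take the Laplace transform of both sides.
The derivative rules (L{y''} = s^2 Y - s·y(0) - y'(0) and L{y'} = sY - y(0), with y(0) = 0, y'(0) = -4) turn the left side into (s^2 - s + 9)Y - (-4).
The right side is L{t^3} = 6/s^4.
So (s^2 - s + 9)Y = 6/s^4 + (-4).
Isolate Y and clear denominators.

Y(s) = (-4*s^4 + 6)/(s^6 - s^5 + 9*s^4)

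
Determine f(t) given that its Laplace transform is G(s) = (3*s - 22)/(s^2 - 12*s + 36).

f(t) = -4*t*exp(6*t) + 3*exp(6*t)

Factor the denominator: s^2 - 12*s + 36 = (s - 6)^2.
Partial fraction decomposition gives [3/(s - 6)] + [-4/(s - 6)^2].
Invert each term: 3/(s - 6) ↔ 3e^(6t); -4/(s - 6)^2 ↔ -4t·e^(6t).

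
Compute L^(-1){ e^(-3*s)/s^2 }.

Heaviside(t - 3)*(t - 3)

The factor e^(-3s) signals a time shift by c = 3 (second shifting theorem).
L{t} = 1!/s^2 = 1/s^2, so L^-1{s^(-2)} = t.
Hence the inverse is u(t - 3) times that function evaluated at t - 3.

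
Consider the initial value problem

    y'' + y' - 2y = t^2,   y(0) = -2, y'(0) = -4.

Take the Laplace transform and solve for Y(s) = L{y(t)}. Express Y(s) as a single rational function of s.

Y(s) = (-2*s^4 - 6*s^3 + 2)/(s^5 + s^4 - 2*s^3)

Transform both sides with L{·}.
With L{y''} = s^2 Y - s·y(0) - y'(0) and L{y'} = sY - y(0), with y(0) = -2, y'(0) = -4: the LHS transforms to (s^2 + s - 2)Y - (-2*s - 6).
The right side is L{t^2} = 2/s^3.
So (s^2 + s - 2)Y = 2/s^3 + (-2*s - 6).
Isolate Y and clear denominators.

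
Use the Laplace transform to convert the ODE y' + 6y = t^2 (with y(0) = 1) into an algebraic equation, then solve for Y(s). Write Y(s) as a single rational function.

Apply the Laplace transform to the equation.
With L{y'} = sY - y(0) = sY - 1: the LHS transforms to (s + 6)Y - (1).
The right side is L{t^2} = 2/s^3.
So (s + 6)Y = 2/s^3 + (1).
Solve for Y(s) and write it as one ratio of polynomials.

Y(s) = (s^3 + 2)/(s^4 + 6*s^3)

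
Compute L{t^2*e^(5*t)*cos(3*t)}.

L{cos(3t)} = s/(s^2 + 9).
Multiplying by e^(5t) shifts s → s - 5, so L{e^(5*t)*cos(3*t)} = (s - 5)/((s - 5)^2 + 9).
Then apply L{t^2·g(t)} = (-1)^2 d^2/ds^2[G(s)] with G(s) = (s - 5)/((s - 5)^2 + 9):
differentiating 2 times and applying the sign gives 2*(s - 5)*(s^2 - 10*s - 2)/(s^2 - 10*s + 34)^3.

2*(s - 5)*(s^2 - 10*s - 2)/(s^2 - 10*s + 34)^3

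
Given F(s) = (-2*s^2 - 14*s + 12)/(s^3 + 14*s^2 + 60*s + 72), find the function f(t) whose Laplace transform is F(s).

f(t) = -6*t*exp(-6*t) + 2*exp(-2*t) - 4*exp(-6*t)

Factor the denominator: s^3 + 14*s^2 + 60*s + 72 = (s + 2)*(s + 6)^2.
Partial fraction decomposition gives [-4/(s + 6)] + [-6/(s + 6)^2] + [2/(s + 2)].
Invert each term: -4/(s + 6) ↔ -4e^(-6t); -6/(s + 6)^2 ↔ -6t·e^(-6t); 2/(s + 2) ↔ 2e^(-2t).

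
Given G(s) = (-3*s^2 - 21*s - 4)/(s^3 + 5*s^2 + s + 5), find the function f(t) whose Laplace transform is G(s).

Factor the denominator: s^3 + 5*s^2 + s + 5 = (s + 5)*(s^2 + 1).
Partial fraction decomposition gives [1/(s + 5)] + [-4*s/(s^2 + 1)] + [-1/(s^2 + 1)].
Invert each term: 1/(s + 5) ↔ e^(-5t); -4·s/(s^2 + 1) ↔ -4cos(t); -1·1/(s^2 + 1) ↔ -sin(t).

f(t) = -sin(t) - 4*cos(t) + exp(-5*t)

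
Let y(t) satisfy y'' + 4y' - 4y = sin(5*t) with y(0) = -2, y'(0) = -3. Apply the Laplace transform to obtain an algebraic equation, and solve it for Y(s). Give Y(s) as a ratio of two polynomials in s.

Y(s) = (-2*s^3 - 11*s^2 - 50*s - 270)/(s^4 + 4*s^3 + 21*s^2 + 100*s - 100)

Take the Laplace transform of both sides.
Using L{y''} = s^2 Y - s·y(0) - y'(0) and L{y'} = sY - y(0), with y(0) = -2, y'(0) = -3, the left side becomes (s^2 + 4*s - 4)Y - (-2*s - 11).
The right side is L{sin(5*t)} = 5/(s^2 + 25).
So (s^2 + 4*s - 4)Y = 5/(s^2 + 25) + (-2*s - 11).
Isolate Y and clear denominators.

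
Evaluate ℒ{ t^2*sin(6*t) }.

L{sin(6t)} = 6/(s^2 + 36).
Then apply L{t^2·g(t)} = (-1)^2 d^2/ds^2[G(s)] with G(s) = 6/(s^2 + 36):
differentiating 2 times and applying the sign gives 36*(s^2 - 12)/(s^2 + 36)^3.

36*(s^2 - 12)/(s^2 + 36)^3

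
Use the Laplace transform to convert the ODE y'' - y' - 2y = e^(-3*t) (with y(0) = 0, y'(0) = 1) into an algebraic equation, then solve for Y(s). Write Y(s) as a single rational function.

Take the Laplace transform of both sides.
With L{y''} = s^2 Y - s·y(0) - y'(0) and L{y'} = sY - y(0), with y(0) = 0, y'(0) = 1: the LHS transforms to (s^2 - s - 2)Y - (1).
The right side is L{e^(-3*t)} = 1/(s + 3).
So (s^2 - s - 2)Y = 1/(s + 3) + (1).
Solve for Y(s) and write it as one ratio of polynomials.

Y(s) = (s + 4)/(s^3 + 2*s^2 - 5*s - 6)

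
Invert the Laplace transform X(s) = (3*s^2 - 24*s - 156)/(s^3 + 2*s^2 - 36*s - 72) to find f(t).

f(t) = -2*exp(6*t) + 3*exp(-2*t) + 2*exp(-6*t)

Factor the denominator: s^3 + 2*s^2 - 36*s - 72 = (s - 6)*(s + 2)*(s + 6).
Partial fraction decomposition gives [-2/(s - 6)] + [2/(s + 6)] + [3/(s + 2)].
Invert each term: -2/(s - 6) ↔ -2e^(6t); 2/(s + 6) ↔ 2e^(-6t); 3/(s + 2) ↔ 3e^(-2t).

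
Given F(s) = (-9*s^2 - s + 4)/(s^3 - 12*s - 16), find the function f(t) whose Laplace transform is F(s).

f(t) = 5*t*exp(-2*t) - 4*exp(4*t) - 5*exp(-2*t)

Factor the denominator: s^3 - 12*s - 16 = (s - 4)*(s + 2)^2.
Partial fraction decomposition gives [-5/(s + 2)] + [5/(s + 2)^2] + [-4/(s - 4)].
Invert each term: -5/(s + 2) ↔ -5e^(-2t); 5/(s + 2)^2 ↔ 5t·e^(-2t); -4/(s - 4) ↔ -4e^(4t).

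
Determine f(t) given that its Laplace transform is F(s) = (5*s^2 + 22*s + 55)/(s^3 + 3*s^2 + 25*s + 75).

f(t) = 2*sin(5*t) + 4*cos(5*t) + exp(-3*t)

Factor the denominator: s^3 + 3*s^2 + 25*s + 75 = (s + 3)*(s^2 + 25).
Partial fraction decomposition gives [1/(s + 3)] + [4*s/(s^2 + 25)] + [10/(s^2 + 25)].
Invert each term: 1/(s + 3) ↔ e^(-3t); 4·s/(s^2 + 25) ↔ 4cos(5t); 2·5/(s^2 + 25) ↔ 2sin(5t).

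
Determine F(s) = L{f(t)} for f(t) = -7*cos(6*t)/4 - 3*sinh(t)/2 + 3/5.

The transform is linear, so treat each term independently.
L{3/5} = (3/5)/s; (-7/4)·[L{cos(6t)} = s/(s^2 + 36)]; (-3/2)·[L{sinh(t)} = 1/(s^2 - 1)].

F(s) = -7*s/(4*(s^2 + 36)) - 3/(2*(s^2 - 1)) + 3/(5*s)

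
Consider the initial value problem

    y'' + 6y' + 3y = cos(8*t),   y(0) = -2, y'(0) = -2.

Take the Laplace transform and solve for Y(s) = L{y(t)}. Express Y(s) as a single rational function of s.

Y(s) = (-2*s^3 - 14*s^2 - 127*s - 896)/(s^4 + 6*s^3 + 67*s^2 + 384*s + 192)

Transform both sides with L{·}.
With L{y''} = s^2 Y - s·y(0) - y'(0) and L{y'} = sY - y(0), with y(0) = -2, y'(0) = -2: the LHS transforms to (s^2 + 6*s + 3)Y - (-2*s - 14).
The right side is L{cos(8*t)} = s/(s^2 + 64).
So (s^2 + 6*s + 3)Y = s/(s^2 + 64) + (-2*s - 14).
Divide through and combine into a single rational function.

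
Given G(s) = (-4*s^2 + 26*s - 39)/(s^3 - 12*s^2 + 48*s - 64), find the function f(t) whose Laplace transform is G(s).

f(t) = t^2*exp(4*t)/2 - 6*t*exp(4*t) - 4*exp(4*t)

Factor the denominator: s^3 - 12*s^2 + 48*s - 64 = (s - 4)^3.
Partial fraction decomposition gives [-4/(s - 4)] + [-6/(s - 4)^2] + [(s - 4)^(-3)].
Invert each term: -4/(s - 4) ↔ -4e^(4t); -6/(s - 4)^2 ↔ -6t·e^(4t); 1/(s - 4)^3 ↔ (1/2)t^2·e^(4t).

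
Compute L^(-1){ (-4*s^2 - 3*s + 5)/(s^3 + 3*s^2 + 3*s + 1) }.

Factor the denominator: s^3 + 3*s^2 + 3*s + 1 = (s + 1)^3.
Partial fraction decomposition gives [-4/(s + 1)] + [5/(s + 1)^2] + [4/(s + 1)^3].
Invert each term: -4/(s + 1) ↔ -4e^(-t); 5/(s + 1)^2 ↔ 5t·e^(-t); 4/(s + 1)^3 ↔ (2)t^2·e^(-t).

2*t^2*exp(-t) + 5*t*exp(-t) - 4*exp(-t)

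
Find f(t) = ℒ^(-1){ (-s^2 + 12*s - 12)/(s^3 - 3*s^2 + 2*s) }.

f(t) = 4*exp(2*t) + exp(t) - 6

Factor the denominator: s^3 - 3*s^2 + 2*s = s*(s - 2)*(s - 1).
Partial fraction decomposition gives [4/(s - 2)] + [-6/s] + [1/(s - 1)].
Invert each term: 4/(s - 2) ↔ 4e^(2t); -6/(s - 0) ↔ -6e^(0t); 1/(s - 1) ↔ e^(t).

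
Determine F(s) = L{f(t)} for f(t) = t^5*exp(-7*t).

L{t^5} = 5!/s^6 = 120/s^6.
By the first shifting theorem, multiplying by e^(-7t) replaces s with s + 7.

F(s) = 120/(s + 7)^6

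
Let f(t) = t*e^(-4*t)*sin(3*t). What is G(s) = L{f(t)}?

G(s) = 6*(s + 4)/(s^2 + 8*s + 25)^2

L{sin(3t)} = 3/(s^2 + 9).
Multiplying by e^(-4t) shifts s → s + 4, so L{e^(-4*t)*sin(3*t)} = 3/((s + 4)^2 + 9).
Then apply L{t·g(t)} = -d/ds[H(s)] with H(s) = 3/((s + 4)^2 + 9):
differentiating 1 time and applying the sign gives 6*(s + 4)/(s^2 + 8*s + 25)^2.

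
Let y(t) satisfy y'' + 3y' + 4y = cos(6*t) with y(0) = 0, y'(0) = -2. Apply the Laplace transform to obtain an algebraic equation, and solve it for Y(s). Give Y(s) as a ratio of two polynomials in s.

Take the Laplace transform of both sides.
Using L{y''} = s^2 Y - s·y(0) - y'(0) and L{y'} = sY - y(0), with y(0) = 0, y'(0) = -2, the left side becomes (s^2 + 3*s + 4)Y - (-2).
The right side is L{cos(6*t)} = s/(s^2 + 36).
So (s^2 + 3*s + 4)Y = s/(s^2 + 36) + (-2).
Solve for Y(s) and write it as one ratio of polynomials.

Y(s) = (-2*s^2 + s - 72)/(s^4 + 3*s^3 + 40*s^2 + 108*s + 144)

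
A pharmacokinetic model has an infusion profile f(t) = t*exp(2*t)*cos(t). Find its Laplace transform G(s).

L{cos(t)} = s/(s^2 + 1).
Multiplying by e^(2t) shifts s → s - 2, so L{exp(2*t)*cos(t)} = (s - 2)/((s - 2)^2 + 1).
Then apply L{t·g(t)} = -d/ds[H(s)] with H(s) = (s - 2)/((s - 2)^2 + 1):
differentiating 1 time and applying the sign gives (s - 3)*(s - 1)/(s^2 - 4*s + 5)^2.

G(s) = (s - 3)*(s - 1)/(s^2 - 4*s + 5)^2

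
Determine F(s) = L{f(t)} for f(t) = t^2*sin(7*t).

L{sin(7t)} = 7/(s^2 + 49).
Then apply L{t^2·g(t)} = (-1)^2 d^2/ds^2[G(s)] with G(s) = 7/(s^2 + 49):
differentiating 2 times and applying the sign gives 14*(3*s^2 - 49)/(s^2 + 49)^3.

F(s) = 14*(3*s^2 - 49)/(s^2 + 49)^3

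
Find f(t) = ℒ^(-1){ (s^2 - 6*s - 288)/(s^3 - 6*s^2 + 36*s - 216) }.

Factor the denominator: s^3 - 6*s^2 + 36*s - 216 = (s - 6)*(s^2 + 36).
Partial fraction decomposition gives [-4/(s - 6)] + [5*s/(s^2 + 36)] + [24/(s^2 + 36)].
Invert each term: -4/(s - 6) ↔ -4e^(6t); 5·s/(s^2 + 36) ↔ 5cos(6t); 4·6/(s^2 + 36) ↔ 4sin(6t).

f(t) = -4*exp(6*t) + 4*sin(6*t) + 5*cos(6*t)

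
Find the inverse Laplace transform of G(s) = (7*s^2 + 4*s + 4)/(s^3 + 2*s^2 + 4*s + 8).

-2*sin(2*t) + 4*cos(2*t) + 3*exp(-2*t)

Factor the denominator: s^3 + 2*s^2 + 4*s + 8 = (s + 2)*(s^2 + 4).
Partial fraction decomposition gives [3/(s + 2)] + [4*s/(s^2 + 4)] + [-4/(s^2 + 4)].
Invert each term: 3/(s + 2) ↔ 3e^(-2t); 4·s/(s^2 + 4) ↔ 4cos(2t); -2·2/(s^2 + 4) ↔ -2sin(2t).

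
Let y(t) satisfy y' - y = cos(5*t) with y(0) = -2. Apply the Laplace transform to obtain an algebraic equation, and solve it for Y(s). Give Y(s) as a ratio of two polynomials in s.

Take the Laplace transform of both sides.
The derivative rules (L{y'} = sY - y(0) = sY - (-2)) turn the left side into (s - 1)Y - (-2).
The right side is L{cos(5*t)} = s/(s^2 + 25).
So (s - 1)Y = s/(s^2 + 25) + (-2).
Solve for Y(s) and write it as one ratio of polynomials.

Y(s) = (-2*s^2 + s - 50)/(s^3 - s^2 + 25*s - 25)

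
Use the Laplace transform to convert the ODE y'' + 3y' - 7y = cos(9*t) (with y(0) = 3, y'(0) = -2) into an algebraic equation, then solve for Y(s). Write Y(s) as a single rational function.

Take the Laplace transform of both sides.
Using L{y''} = s^2 Y - s·y(0) - y'(0) and L{y'} = sY - y(0), with y(0) = 3, y'(0) = -2, the left side becomes (s^2 + 3*s - 7)Y - (3*s + 7).
The right side is L{cos(9*t)} = s/(s^2 + 81).
So (s^2 + 3*s - 7)Y = s/(s^2 + 81) + (3*s + 7).
Divide through and combine into a single rational function.

Y(s) = (3*s^3 + 7*s^2 + 244*s + 567)/(s^4 + 3*s^3 + 74*s^2 + 243*s - 567)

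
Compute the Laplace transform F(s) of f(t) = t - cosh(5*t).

Apply the Laplace transform termwise.
L{t} = 1!/s^2 = 1/s^2; (-1)·[L{cosh(5t)} = s/(s^2 - 25)].

F(s) = -s/(s^2 - 25) + s^(-2)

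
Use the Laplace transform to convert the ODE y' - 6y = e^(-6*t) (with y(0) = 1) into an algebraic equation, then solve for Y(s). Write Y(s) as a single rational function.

Apply the Laplace transform to the equation.
The derivative rules (L{y'} = sY - y(0) = sY - 1) turn the left side into (s - 6)Y - (1).
The right side is L{e^(-6*t)} = 1/(s + 6).
So (s - 6)Y = 1/(s + 6) + (1).
Solve for Y(s) and write it as one ratio of polynomials.

Y(s) = (s + 7)/(s^2 - 36)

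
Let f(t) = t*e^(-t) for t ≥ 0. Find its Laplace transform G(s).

L{e^(-t)} = 1/(s + 1).
Then apply L{t·g(t)} = -d/ds[H(s)] with H(s) = 1/(s + 1):
differentiating 1 time and applying the sign gives (s + 1)^(-2).

G(s) = (s + 1)^(-2)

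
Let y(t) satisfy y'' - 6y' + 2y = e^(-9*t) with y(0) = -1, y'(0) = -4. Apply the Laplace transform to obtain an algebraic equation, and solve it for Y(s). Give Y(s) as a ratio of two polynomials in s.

Y(s) = (-s^2 - 7*s + 19)/(s^3 + 3*s^2 - 52*s + 18)

Transform both sides with L{·}.
With L{y''} = s^2 Y - s·y(0) - y'(0) and L{y'} = sY - y(0), with y(0) = -1, y'(0) = -4: the LHS transforms to (s^2 - 6*s + 2)Y - (-s + 2).
The right side is L{e^(-9*t)} = 1/(s + 9).
So (s^2 - 6*s + 2)Y = 1/(s + 9) + (-s + 2).
Solve for Y(s) and write it as one ratio of polynomials.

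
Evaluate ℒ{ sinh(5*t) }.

5/(s^2 - 25)

L{sinh(5t)} = 5/(s^2 - 25).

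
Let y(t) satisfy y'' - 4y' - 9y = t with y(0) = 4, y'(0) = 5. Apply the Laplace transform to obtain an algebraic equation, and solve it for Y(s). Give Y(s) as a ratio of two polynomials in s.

Y(s) = (4*s^3 - 11*s^2 + 1)/(s^4 - 4*s^3 - 9*s^2)

Apply the Laplace transform to the equation.
Using L{y''} = s^2 Y - s·y(0) - y'(0) and L{y'} = sY - y(0), with y(0) = 4, y'(0) = 5, the left side becomes (s^2 - 4*s - 9)Y - (4*s - 11).
The right side is L{t} = s^(-2).
So (s^2 - 4*s - 9)Y = s^(-2) + (4*s - 11).
Solve for Y(s) and write it as one ratio of polynomials.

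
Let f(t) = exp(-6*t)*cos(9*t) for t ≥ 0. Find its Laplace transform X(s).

X(s) = (s + 6)/((s + 6)^2 + 81)

L{cos(9t)} = s/(s^2 + 81).
By the first shifting theorem, multiplying by e^(-6t) replaces s with s + 6.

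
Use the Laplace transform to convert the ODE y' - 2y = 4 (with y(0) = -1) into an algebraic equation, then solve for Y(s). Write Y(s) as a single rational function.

Transform both sides with L{·}.
The derivative rules (L{y'} = sY - y(0) = sY - (-1)) turn the left side into (s - 2)Y - (-1).
The right side is L{4} = 4/s.
So (s - 2)Y = 4/s + (-1).
Divide through and combine into a single rational function.

Y(s) = (-s + 4)/(s^2 - 2*s)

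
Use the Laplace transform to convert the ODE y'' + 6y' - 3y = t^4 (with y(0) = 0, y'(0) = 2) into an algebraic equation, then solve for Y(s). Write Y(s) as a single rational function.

Y(s) = (2*s^5 + 24)/(s^7 + 6*s^6 - 3*s^5)

Transform both sides with L{·}.
The derivative rules (L{y''} = s^2 Y - s·y(0) - y'(0) and L{y'} = sY - y(0), with y(0) = 0, y'(0) = 2) turn the left side into (s^2 + 6*s - 3)Y - (2).
The right side is L{t^4} = 24/s^5.
So (s^2 + 6*s - 3)Y = 24/s^5 + (2).
Isolate Y and clear denominators.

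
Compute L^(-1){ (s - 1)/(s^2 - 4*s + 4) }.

t*exp(2*t) + exp(2*t)

Factor the denominator: s^2 - 4*s + 4 = (s - 2)^2.
Partial fraction decomposition gives [1/(s - 2)] + [(s - 2)^(-2)].
Invert each term: 1/(s - 2) ↔ e^(2t); 1/(s - 2)^2 ↔ t·e^(2t).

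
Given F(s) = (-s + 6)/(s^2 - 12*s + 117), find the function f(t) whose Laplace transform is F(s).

Rewrite the denominator: s^2 - 12*s + 117 = (s - 6)^2 + 81.
The form in (s - 6) signals a first-shifting-theorem factor e^(6t).
Since L{cos(9t)} = s/(s^2 + 81), the inverse is e^(6*t)*cos(9*t), scaled by -1.

f(t) = -exp(6*t)*cos(9*t)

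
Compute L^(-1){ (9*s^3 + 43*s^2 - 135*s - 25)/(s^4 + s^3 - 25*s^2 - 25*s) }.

5*exp(5*t) + 1 + 6*exp(-t) - 3*exp(-5*t)

Factor the denominator: s^4 + s^3 - 25*s^2 - 25*s = s*(s - 5)*(s + 1)*(s + 5).
Partial fraction decomposition gives [-3/(s + 5)] + [5/(s - 5)] + [6/(s + 1)] + [1/s].
Invert each term: -3/(s + 5) ↔ -3e^(-5t); 5/(s - 5) ↔ 5e^(5t); 6/(s + 1) ↔ 6e^(-t); 1/(s - 0) ↔ e^(0t).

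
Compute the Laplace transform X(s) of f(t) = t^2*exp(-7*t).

X(s) = 2/(s + 7)^3

L{e^(-7t)} = 1/(s + 7).
Then apply L{t^2·g(t)} = (-1)^2 d^2/ds^2[G(s)] with G(s) = 1/(s + 7):
differentiating 2 times and applying the sign gives 2/(s + 7)^3.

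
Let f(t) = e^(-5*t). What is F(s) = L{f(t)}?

F(s) = 1/(s + 5)

L{1} = 1/s.
By the first shifting theorem, multiplying by e^(-5t) replaces s with s + 5.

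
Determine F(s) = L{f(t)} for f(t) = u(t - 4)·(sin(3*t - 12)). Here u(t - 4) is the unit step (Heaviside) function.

F(s) = 3*exp(-4*s)/(s^2 + 9)

By the second shifting theorem, L{u(t - c)·g(t - c)} = e^(-cs)·G(s) with c = 4 and G(s) = L{g(t)}.
L{sin(3t)} = 3/(s^2 + 9).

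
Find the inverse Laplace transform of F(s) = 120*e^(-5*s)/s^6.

Heaviside(t - 5)*((t - 5)^5)

The factor e^(-5s) signals a time shift by c = 5 (second shifting theorem).
L{t^5} = 5!/s^6 = 120/s^6, so L^-1{120/s^6} = t^5.
Hence the inverse is u(t - 5) times that function evaluated at t - 5.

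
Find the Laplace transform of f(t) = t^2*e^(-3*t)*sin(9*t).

54*(s^2 + 6*s - 18)/(s^2 + 6*s + 90)^3

L{sin(9t)} = 9/(s^2 + 81).
Multiplying by e^(-3t) shifts s → s + 3, so L{e^(-3*t)*sin(9*t)} = 9/((s + 3)^2 + 81).
Then apply L{t^2·g(t)} = (-1)^2 d^2/ds^2[G(s)] with G(s) = 9/((s + 3)^2 + 81):
differentiating 2 times and applying the sign gives 54*(s^2 + 6*s - 18)/(s^2 + 6*s + 90)^3.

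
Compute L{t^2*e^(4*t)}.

L{e^(4t)} = 1/(s - 4).
Then apply L{t^2·g(t)} = (-1)^2 d^2/ds^2[H(s)] with H(s) = 1/(s - 4):
differentiating 2 times and applying the sign gives 2/(s - 4)^3.

2/(s - 4)^3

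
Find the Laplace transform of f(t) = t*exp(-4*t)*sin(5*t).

L{sin(5t)} = 5/(s^2 + 25).
Multiplying by e^(-4t) shifts s → s + 4, so L{exp(-4*t)*sin(5*t)} = 5/((s + 4)^2 + 25).
Then apply L{t·g(t)} = -d/ds[G(s)] with G(s) = 5/((s + 4)^2 + 25):
differentiating 1 time and applying the sign gives 10*(s + 4)/(s^2 + 8*s + 41)^2.

10*(s + 4)/(s^2 + 8*s + 41)^2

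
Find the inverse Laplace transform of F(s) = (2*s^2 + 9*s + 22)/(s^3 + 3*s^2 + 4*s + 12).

3*sin(2*t) + cos(2*t) + exp(-3*t)

Factor the denominator: s^3 + 3*s^2 + 4*s + 12 = (s + 3)*(s^2 + 4).
Partial fraction decomposition gives [1/(s + 3)] + [s/(s^2 + 4)] + [6/(s^2 + 4)].
Invert each term: 1/(s + 3) ↔ e^(-3t); 1·s/(s^2 + 4) ↔ cos(2t); 3·2/(s^2 + 4) ↔ 3sin(2t).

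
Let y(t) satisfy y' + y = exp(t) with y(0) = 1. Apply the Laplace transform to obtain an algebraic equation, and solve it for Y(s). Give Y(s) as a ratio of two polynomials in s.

Y(s) = s/(s^2 - 1)

Apply the Laplace transform to the equation.
With L{y'} = sY - y(0) = sY - 1: the LHS transforms to (s + 1)Y - (1).
The right side is L{exp(t)} = 1/(s - 1).
So (s + 1)Y = 1/(s - 1) + (1).
Divide through and combine into a single rational function.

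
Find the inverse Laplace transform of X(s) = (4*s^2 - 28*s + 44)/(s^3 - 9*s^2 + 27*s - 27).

-2*t^2*exp(3*t) - 4*t*exp(3*t) + 4*exp(3*t)

Factor the denominator: s^3 - 9*s^2 + 27*s - 27 = (s - 3)^3.
Partial fraction decomposition gives [4/(s - 3)] + [-4/(s - 3)^2] + [-4/(s - 3)^3].
Invert each term: 4/(s - 3) ↔ 4e^(3t); -4/(s - 3)^2 ↔ -4t·e^(3t); -4/(s - 3)^3 ↔ (-2)t^2·e^(3t).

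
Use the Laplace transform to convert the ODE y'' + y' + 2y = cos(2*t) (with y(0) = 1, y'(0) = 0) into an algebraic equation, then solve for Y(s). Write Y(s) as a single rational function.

Transform both sides with L{·}.
The derivative rules (L{y''} = s^2 Y - s·y(0) - y'(0) and L{y'} = sY - y(0), with y(0) = 1, y'(0) = 0) turn the left side into (s^2 + s + 2)Y - (s + 1).
The right side is L{cos(2*t)} = s/(s^2 + 4).
So (s^2 + s + 2)Y = s/(s^2 + 4) + (s + 1).
Isolate Y and clear denominators.

Y(s) = (s^3 + s^2 + 5*s + 4)/(s^4 + s^3 + 6*s^2 + 4*s + 8)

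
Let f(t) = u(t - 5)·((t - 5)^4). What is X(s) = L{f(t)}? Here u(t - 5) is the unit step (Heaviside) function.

X(s) = 24*exp(-5*s)/s^5

By the second shifting theorem, L{u(t - c)·g(t - c)} = e^(-cs)·G(s) with c = 5 and G(s) = L{g(t)}.
L{t^4} = 4!/s^5 = 24/s^5.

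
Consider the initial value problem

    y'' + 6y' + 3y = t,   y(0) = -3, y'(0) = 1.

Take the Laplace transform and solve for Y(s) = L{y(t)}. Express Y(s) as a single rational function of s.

Apply the Laplace transform to the equation.
Using L{y''} = s^2 Y - s·y(0) - y'(0) and L{y'} = sY - y(0), with y(0) = -3, y'(0) = 1, the left side becomes (s^2 + 6*s + 3)Y - (-3*s - 17).
The right side is L{t} = s^(-2).
So (s^2 + 6*s + 3)Y = s^(-2) + (-3*s - 17).
Divide through and combine into a single rational function.

Y(s) = (-3*s^3 - 17*s^2 + 1)/(s^4 + 6*s^3 + 3*s^2)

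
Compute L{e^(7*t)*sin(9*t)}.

9/((s - 7)^2 + 81)

L{sin(9t)} = 9/(s^2 + 81).
By the first shifting theorem, multiplying by e^(7t) replaces s with s - 7.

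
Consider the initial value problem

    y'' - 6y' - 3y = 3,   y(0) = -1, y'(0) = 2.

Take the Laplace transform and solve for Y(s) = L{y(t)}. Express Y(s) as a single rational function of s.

Y(s) = (-s^2 + 8*s + 3)/(s^3 - 6*s^2 - 3*s)

Apply the Laplace transform to the equation.
With L{y''} = s^2 Y - s·y(0) - y'(0) and L{y'} = sY - y(0), with y(0) = -1, y'(0) = 2: the LHS transforms to (s^2 - 6*s - 3)Y - (-s + 8).
The right side is L{3} = 3/s.
So (s^2 - 6*s - 3)Y = 3/s + (-s + 8).
Solve for Y(s) and write it as one ratio of polynomials.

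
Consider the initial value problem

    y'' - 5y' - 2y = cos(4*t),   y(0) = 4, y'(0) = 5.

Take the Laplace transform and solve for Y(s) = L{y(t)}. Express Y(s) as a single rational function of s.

Y(s) = (4*s^3 - 15*s^2 + 65*s - 240)/(s^4 - 5*s^3 + 14*s^2 - 80*s - 32)

Laplace-transform each side.
With L{y''} = s^2 Y - s·y(0) - y'(0) and L{y'} = sY - y(0), with y(0) = 4, y'(0) = 5: the LHS transforms to (s^2 - 5*s - 2)Y - (4*s - 15).
The right side is L{cos(4*t)} = s/(s^2 + 16).
So (s^2 - 5*s - 2)Y = s/(s^2 + 16) + (4*s - 15).
Isolate Y and clear denominators.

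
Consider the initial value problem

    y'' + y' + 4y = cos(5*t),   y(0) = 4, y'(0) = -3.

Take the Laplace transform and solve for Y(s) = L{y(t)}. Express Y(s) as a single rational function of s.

Laplace-transform each side.
With L{y''} = s^2 Y - s·y(0) - y'(0) and L{y'} = sY - y(0), with y(0) = 4, y'(0) = -3: the LHS transforms to (s^2 + s + 4)Y - (4*s + 1).
The right side is L{cos(5*t)} = s/(s^2 + 25).
So (s^2 + s + 4)Y = s/(s^2 + 25) + (4*s + 1).
Solve for Y(s) and write it as one ratio of polynomials.

Y(s) = (4*s^3 + s^2 + 101*s + 25)/(s^4 + s^3 + 29*s^2 + 25*s + 100)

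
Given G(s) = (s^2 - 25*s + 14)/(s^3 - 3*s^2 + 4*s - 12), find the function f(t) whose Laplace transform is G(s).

Factor the denominator: s^3 - 3*s^2 + 4*s - 12 = (s - 3)*(s^2 + 4).
Partial fraction decomposition gives [-4/(s - 3)] + [5*s/(s^2 + 4)] + [-10/(s^2 + 4)].
Invert each term: -4/(s - 3) ↔ -4e^(3t); 5·s/(s^2 + 4) ↔ 5cos(2t); -5·2/(s^2 + 4) ↔ -5sin(2t).

f(t) = -4*exp(3*t) - 5*sin(2*t) + 5*cos(2*t)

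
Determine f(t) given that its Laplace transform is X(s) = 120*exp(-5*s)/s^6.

f(t) = Heaviside(t - 5)*((t - 5)^5)

The factor e^(-5s) signals a time shift by c = 5 (second shifting theorem).
L{t^5} = 5!/s^6 = 120/s^6, so L^-1{120/s^6} = t^5.
Hence the inverse is u(t - 5) times that function evaluated at t - 5.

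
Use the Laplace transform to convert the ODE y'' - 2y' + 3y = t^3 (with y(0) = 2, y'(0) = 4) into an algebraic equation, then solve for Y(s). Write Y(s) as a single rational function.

Y(s) = (2*s^5 + 6)/(s^6 - 2*s^5 + 3*s^4)

Laplace-transform each side.
Using L{y''} = s^2 Y - s·y(0) - y'(0) and L{y'} = sY - y(0), with y(0) = 2, y'(0) = 4, the left side becomes (s^2 - 2*s + 3)Y - (2*s).
The right side is L{t^3} = 6/s^4.
So (s^2 - 2*s + 3)Y = 6/s^4 + (2*s).
Solve for Y(s) and write it as one ratio of polynomials.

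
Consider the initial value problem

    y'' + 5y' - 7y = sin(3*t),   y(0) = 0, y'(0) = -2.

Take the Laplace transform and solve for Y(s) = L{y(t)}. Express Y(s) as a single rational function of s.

Apply the Laplace transform to the equation.
Using L{y''} = s^2 Y - s·y(0) - y'(0) and L{y'} = sY - y(0), with y(0) = 0, y'(0) = -2, the left side becomes (s^2 + 5*s - 7)Y - (-2).
The right side is L{sin(3*t)} = 3/(s^2 + 9).
So (s^2 + 5*s - 7)Y = 3/(s^2 + 9) + (-2).
Divide through and combine into a single rational function.

Y(s) = (-2*s^2 - 15)/(s^4 + 5*s^3 + 2*s^2 + 45*s - 63)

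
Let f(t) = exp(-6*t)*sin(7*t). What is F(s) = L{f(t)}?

F(s) = 7/((s + 6)^2 + 49)

L{sin(7t)} = 7/(s^2 + 49).
By the first shifting theorem, multiplying by e^(-6t) replaces s with s + 6.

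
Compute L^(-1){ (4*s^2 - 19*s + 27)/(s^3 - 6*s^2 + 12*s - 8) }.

5*t^2*exp(2*t)/2 - 3*t*exp(2*t) + 4*exp(2*t)

Factor the denominator: s^3 - 6*s^2 + 12*s - 8 = (s - 2)^3.
Partial fraction decomposition gives [4/(s - 2)] + [-3/(s - 2)^2] + [5/(s - 2)^3].
Invert each term: 4/(s - 2) ↔ 4e^(2t); -3/(s - 2)^2 ↔ -3t·e^(2t); 5/(s - 2)^3 ↔ (5/2)t^2·e^(2t).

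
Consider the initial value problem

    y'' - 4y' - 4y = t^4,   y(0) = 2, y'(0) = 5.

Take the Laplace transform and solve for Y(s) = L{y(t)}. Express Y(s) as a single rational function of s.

Laplace-transform each side.
With L{y''} = s^2 Y - s·y(0) - y'(0) and L{y'} = sY - y(0), with y(0) = 2, y'(0) = 5: the LHS transforms to (s^2 - 4*s - 4)Y - (2*s - 3).
The right side is L{t^4} = 24/s^5.
So (s^2 - 4*s - 4)Y = 24/s^5 + (2*s - 3).
Isolate Y and clear denominators.

Y(s) = (2*s^6 - 3*s^5 + 24)/(s^7 - 4*s^6 - 4*s^5)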